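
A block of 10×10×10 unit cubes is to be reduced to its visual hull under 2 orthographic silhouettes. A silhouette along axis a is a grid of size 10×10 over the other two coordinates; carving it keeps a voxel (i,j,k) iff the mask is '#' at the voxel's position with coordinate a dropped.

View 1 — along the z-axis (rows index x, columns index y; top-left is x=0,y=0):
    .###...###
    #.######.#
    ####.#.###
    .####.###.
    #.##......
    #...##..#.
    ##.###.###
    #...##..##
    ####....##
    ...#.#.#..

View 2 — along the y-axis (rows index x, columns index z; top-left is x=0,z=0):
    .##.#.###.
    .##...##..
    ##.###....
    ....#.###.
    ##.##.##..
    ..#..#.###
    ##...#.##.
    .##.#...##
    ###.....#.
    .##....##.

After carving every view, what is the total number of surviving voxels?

voxel count = 275

full grid |V| = 1000
after view 1 [z-axis, 58 of 100 cells solid] → remaining = 580
after view 2 [y-axis, 48 of 100 cells solid] → remaining = 275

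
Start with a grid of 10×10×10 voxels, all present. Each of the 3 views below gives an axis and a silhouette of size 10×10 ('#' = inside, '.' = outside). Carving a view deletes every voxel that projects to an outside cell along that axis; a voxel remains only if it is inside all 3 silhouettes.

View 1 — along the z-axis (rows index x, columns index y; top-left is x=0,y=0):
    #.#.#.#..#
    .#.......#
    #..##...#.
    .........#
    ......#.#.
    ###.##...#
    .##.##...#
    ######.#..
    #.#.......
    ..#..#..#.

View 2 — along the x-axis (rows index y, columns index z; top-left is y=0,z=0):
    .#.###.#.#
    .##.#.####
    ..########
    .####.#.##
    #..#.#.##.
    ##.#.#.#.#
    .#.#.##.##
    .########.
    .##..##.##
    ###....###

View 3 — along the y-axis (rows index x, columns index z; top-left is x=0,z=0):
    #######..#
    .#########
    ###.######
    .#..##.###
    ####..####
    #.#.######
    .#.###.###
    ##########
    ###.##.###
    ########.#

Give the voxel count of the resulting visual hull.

remaining voxels: 200

full grid |V| = 1000
step 1: project along z, AND mask (37/100) → |grid| = 370
step 2: project along x, AND mask (65/100) → |grid| = 237
step 3: project along y, AND mask (82/100) → |grid| = 200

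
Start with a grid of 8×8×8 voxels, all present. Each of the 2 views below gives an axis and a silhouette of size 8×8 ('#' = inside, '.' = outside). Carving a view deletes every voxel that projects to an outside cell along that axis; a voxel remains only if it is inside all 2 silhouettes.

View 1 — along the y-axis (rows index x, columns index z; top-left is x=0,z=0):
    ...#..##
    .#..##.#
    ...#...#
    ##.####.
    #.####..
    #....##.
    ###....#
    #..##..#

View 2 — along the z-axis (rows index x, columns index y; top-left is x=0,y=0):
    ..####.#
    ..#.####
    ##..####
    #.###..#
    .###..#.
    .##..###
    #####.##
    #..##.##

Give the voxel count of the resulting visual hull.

before carving: 512 voxels (8×8×8)
[1] y-view keeps 31 columns → grid now 248
[2] z-view keeps 42 columns → grid now 160

160 voxels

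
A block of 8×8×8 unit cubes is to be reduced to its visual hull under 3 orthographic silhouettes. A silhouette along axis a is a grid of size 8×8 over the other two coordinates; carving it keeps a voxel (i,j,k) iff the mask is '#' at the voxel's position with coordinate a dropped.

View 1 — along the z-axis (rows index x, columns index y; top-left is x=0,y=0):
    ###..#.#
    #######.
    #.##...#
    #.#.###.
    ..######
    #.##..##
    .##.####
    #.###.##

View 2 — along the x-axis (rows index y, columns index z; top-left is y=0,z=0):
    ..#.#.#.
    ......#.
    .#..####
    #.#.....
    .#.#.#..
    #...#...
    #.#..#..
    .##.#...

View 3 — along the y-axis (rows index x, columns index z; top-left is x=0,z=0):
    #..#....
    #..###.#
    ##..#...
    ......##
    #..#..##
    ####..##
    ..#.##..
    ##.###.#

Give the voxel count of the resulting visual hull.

start: 8×8×8 = 512 voxels
[1] z-view keeps 44 columns → grid now 352
[2] x-view keeps 22 columns → grid now 132
[3] y-view keeps 31 columns → grid now 59

remaining voxels: 59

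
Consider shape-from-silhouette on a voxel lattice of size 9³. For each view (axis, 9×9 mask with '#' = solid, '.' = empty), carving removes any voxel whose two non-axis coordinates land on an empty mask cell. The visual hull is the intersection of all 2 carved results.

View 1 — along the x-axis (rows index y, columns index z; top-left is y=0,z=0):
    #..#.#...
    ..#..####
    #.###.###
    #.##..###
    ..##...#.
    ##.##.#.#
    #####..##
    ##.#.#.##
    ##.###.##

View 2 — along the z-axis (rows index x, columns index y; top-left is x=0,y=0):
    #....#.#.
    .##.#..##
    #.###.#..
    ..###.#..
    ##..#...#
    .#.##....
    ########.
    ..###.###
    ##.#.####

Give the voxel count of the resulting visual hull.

initial block: 9^3 = 729
[1] x-view keeps 50 columns → grid now 450
[2] z-view keeps 45 columns → grid now 243

voxel count = 243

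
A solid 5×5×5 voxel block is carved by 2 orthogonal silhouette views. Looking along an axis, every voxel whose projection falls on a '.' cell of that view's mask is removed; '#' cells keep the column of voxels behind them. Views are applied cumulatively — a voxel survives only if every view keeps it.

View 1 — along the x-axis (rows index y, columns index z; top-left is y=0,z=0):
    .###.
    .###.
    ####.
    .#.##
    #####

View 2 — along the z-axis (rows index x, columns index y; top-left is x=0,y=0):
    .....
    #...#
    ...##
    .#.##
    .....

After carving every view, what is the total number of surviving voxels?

initial block: 5^3 = 125
step 1: project along x, AND mask (18/25) → |grid| = 90
step 2: project along z, AND mask (7/25) → |grid| = 27

27 voxels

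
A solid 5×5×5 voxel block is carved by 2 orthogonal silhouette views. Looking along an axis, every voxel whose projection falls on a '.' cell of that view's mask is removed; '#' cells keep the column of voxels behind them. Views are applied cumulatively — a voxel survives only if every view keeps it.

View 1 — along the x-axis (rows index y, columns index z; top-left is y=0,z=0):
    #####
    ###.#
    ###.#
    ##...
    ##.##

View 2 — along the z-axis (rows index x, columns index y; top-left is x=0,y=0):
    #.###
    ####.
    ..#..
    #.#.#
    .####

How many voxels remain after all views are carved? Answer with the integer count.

remaining voxels: 61

full grid |V| = 125
  1. axis=0 (YZ plane), |mask|=19  ⇒  voxels=95
  2. axis=2 (XY plane), |mask|=16  ⇒  voxels=61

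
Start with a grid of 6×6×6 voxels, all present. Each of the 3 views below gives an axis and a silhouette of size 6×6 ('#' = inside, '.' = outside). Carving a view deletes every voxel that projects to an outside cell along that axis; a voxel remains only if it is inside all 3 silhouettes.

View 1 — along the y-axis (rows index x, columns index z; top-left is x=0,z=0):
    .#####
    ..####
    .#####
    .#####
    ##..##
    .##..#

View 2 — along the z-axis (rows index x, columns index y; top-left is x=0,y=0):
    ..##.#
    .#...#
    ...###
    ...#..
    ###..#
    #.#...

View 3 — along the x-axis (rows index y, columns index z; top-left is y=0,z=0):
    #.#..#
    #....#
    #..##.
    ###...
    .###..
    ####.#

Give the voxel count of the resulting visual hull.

initial block: 6^3 = 216
carve view 1 (along y, XZ-mask fill 26/36): 156 voxels remain
carve view 2 (along z, XY-mask fill 15/36): 65 voxels remain
carve view 3 (along x, YZ-mask fill 19/36): 34 voxels remain

|visual hull| = 34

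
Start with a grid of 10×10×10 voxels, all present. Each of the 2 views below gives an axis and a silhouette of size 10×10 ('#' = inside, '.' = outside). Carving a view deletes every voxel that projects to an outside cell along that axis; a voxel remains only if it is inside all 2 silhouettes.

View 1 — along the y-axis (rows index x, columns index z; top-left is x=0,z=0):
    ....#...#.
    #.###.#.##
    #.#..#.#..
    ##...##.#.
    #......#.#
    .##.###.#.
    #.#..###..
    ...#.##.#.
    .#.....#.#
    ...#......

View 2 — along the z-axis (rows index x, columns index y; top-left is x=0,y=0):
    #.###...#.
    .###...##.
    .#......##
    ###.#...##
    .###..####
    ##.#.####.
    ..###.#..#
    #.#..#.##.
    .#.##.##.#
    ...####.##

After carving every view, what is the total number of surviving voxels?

voxel count = 219

before carving: 1000 voxels (10×10×10)
step 1: project along y, AND mask (40/100) → |grid| = 400
step 2: project along z, AND mask (55/100) → |grid| = 219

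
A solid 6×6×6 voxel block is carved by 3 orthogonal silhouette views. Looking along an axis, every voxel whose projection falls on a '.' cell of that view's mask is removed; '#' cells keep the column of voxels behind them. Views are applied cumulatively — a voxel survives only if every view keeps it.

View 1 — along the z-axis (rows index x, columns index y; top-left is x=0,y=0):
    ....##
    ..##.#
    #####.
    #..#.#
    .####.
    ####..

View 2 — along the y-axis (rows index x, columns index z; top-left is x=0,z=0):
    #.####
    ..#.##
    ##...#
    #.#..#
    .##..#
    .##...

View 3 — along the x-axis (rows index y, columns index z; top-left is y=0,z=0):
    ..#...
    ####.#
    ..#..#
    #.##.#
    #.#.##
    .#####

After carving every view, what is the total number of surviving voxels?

start: 6×6×6 = 216 voxels
carve view 1 (along z, XY-mask fill 21/36): 126 voxels remain
carve view 2 (along y, XZ-mask fill 19/36): 63 voxels remain
carve view 3 (along x, YZ-mask fill 21/36): 43 voxels remain

remaining voxels: 43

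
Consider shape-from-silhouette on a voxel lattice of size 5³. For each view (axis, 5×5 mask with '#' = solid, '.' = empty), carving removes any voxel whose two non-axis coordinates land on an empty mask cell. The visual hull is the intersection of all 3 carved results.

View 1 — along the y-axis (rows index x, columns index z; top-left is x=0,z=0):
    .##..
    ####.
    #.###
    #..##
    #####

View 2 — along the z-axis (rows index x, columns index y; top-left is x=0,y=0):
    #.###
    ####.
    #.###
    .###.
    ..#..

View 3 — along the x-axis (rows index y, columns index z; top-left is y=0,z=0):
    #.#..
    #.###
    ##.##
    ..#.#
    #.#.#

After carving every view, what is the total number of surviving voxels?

34 voxels

before carving: 125 voxels (5×5×5)
after view 1 [y-axis, 18 of 25 cells solid] → remaining = 90
after view 2 [z-axis, 16 of 25 cells solid] → remaining = 54
after view 3 [x-axis, 15 of 25 cells solid] → remaining = 34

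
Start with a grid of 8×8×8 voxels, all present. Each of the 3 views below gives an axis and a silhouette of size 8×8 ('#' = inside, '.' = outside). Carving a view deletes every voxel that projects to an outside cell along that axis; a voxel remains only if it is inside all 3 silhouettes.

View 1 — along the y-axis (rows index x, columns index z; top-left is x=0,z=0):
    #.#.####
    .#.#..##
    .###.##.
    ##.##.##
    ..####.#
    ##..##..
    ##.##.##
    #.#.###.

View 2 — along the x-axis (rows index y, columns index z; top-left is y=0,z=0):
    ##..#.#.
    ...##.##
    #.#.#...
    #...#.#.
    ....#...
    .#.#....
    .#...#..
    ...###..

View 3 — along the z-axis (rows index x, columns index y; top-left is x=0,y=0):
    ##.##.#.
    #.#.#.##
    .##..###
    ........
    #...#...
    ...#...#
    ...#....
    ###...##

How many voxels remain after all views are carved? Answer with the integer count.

remaining voxels: 44

start: 8×8×8 = 512 voxels
after view 1 [y-axis, 41 of 64 cells solid] → remaining = 328
after view 2 [x-axis, 22 of 64 cells solid] → remaining = 118
after view 3 [z-axis, 25 of 64 cells solid] → remaining = 44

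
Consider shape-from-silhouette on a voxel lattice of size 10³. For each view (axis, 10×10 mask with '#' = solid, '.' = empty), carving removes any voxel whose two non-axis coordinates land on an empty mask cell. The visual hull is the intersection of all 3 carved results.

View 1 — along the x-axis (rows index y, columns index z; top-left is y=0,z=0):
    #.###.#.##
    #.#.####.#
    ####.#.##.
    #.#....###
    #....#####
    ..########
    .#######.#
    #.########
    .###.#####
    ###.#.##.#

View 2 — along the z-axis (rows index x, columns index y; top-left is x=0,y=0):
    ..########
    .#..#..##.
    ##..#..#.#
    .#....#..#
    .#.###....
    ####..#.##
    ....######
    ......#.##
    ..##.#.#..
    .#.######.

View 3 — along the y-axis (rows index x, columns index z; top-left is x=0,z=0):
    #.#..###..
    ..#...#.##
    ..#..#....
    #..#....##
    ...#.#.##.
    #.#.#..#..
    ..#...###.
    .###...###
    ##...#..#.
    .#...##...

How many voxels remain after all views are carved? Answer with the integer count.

153 voxels

start: 10×10×10 = 1000 voxels
  1. axis=0 (YZ plane), |mask|=72  ⇒  voxels=720
  2. axis=2 (XY plane), |mask|=51  ⇒  voxels=370
  3. axis=1 (XZ plane), |mask|=40  ⇒  voxels=153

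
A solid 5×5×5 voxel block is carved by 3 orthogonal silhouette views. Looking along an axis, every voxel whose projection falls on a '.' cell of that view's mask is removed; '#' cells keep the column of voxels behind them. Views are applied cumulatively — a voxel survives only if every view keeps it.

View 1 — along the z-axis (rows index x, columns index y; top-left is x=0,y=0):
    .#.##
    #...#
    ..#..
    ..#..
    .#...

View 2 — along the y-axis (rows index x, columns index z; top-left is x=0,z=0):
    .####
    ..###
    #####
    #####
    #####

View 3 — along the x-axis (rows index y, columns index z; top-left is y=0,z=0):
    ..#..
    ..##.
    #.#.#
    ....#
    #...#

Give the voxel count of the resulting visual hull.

|visual hull| = 14

start: 5×5×5 = 125 voxels
carve view 1 (along z, XY-mask fill 8/25): 40 voxels remain
carve view 2 (along y, XZ-mask fill 22/25): 33 voxels remain
carve view 3 (along x, YZ-mask fill 9/25): 14 voxels remain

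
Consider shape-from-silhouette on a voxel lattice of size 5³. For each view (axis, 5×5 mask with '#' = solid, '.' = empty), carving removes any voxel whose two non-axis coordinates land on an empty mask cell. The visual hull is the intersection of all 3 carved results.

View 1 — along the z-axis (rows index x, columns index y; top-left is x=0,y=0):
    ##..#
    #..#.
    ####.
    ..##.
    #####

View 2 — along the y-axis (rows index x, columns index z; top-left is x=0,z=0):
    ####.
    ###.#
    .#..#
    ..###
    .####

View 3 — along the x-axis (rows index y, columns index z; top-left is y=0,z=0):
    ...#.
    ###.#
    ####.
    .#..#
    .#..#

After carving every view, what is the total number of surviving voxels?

before carving: 125 voxels (5×5×5)
  1. axis=2 (XY plane), |mask|=16  ⇒  voxels=80
  2. axis=1 (XZ plane), |mask|=17  ⇒  voxels=54
  3. axis=0 (YZ plane), |mask|=13  ⇒  voxels=26

|visual hull| = 26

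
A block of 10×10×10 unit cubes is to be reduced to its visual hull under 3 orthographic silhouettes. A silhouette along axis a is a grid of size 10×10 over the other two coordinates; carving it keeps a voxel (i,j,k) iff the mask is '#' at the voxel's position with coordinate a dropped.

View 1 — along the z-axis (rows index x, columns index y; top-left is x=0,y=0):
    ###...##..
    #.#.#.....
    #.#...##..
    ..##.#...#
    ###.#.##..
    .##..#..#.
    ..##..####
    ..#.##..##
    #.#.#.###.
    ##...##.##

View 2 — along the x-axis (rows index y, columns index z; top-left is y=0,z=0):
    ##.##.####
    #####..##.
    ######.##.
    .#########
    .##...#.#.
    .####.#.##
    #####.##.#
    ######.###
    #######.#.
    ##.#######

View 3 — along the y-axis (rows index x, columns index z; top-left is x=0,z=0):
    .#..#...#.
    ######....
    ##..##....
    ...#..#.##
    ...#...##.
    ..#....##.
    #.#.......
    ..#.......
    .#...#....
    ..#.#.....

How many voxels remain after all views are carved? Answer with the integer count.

start: 10×10×10 = 1000 voxels
after view 1 [z-axis, 49 of 100 cells solid] → remaining = 490
after view 2 [x-axis, 77 of 100 cells solid] → remaining = 379
after view 3 [y-axis, 30 of 100 cells solid] → remaining = 112

voxel count = 112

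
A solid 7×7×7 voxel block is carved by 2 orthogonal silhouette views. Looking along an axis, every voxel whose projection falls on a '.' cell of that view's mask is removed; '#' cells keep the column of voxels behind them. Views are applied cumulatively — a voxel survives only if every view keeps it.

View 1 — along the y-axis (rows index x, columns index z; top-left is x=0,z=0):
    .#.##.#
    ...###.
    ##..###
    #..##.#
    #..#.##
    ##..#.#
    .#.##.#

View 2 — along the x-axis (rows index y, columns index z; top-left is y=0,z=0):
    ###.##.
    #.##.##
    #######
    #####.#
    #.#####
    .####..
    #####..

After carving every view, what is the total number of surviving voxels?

before carving: 343 voxels (7×7×7)
V1 y: intersect with XZ mask (28 set) -- 196 left
V2 x: intersect with YZ mask (38 set) -- 146 left

voxel count = 146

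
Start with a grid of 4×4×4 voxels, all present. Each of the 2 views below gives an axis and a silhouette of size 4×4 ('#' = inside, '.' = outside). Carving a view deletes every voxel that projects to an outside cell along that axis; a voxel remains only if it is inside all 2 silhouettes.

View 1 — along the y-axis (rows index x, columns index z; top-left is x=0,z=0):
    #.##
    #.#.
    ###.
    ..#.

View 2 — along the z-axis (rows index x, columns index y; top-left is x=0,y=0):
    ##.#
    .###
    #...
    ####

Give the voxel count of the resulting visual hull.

|visual hull| = 22

before carving: 64 voxels (4×4×4)
carve view 1 (along y, XZ-mask fill 9/16): 36 voxels remain
carve view 2 (along z, XY-mask fill 11/16): 22 voxels remain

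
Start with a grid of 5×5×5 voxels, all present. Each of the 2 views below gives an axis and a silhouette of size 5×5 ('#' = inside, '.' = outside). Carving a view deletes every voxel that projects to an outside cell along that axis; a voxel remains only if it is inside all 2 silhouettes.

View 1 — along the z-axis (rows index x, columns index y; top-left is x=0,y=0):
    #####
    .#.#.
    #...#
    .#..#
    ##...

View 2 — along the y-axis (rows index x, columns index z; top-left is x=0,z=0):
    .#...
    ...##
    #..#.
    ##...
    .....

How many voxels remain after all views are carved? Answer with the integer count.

full grid |V| = 125
  1. axis=2 (XY plane), |mask|=13  ⇒  voxels=65
  2. axis=1 (XZ plane), |mask|=7  ⇒  voxels=17

voxel count = 17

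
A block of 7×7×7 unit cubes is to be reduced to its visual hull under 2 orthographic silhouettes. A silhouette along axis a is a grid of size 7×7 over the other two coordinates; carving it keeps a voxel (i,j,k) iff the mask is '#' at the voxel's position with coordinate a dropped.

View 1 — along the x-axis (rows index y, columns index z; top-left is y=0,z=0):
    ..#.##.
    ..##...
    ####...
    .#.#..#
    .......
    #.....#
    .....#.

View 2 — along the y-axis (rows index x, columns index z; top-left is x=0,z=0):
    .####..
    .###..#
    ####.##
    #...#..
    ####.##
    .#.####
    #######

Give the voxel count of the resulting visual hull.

voxel count = 75

initial block: 7^3 = 343
V1 x: intersect with YZ mask (15 set) -- 105 left
V2 y: intersect with XZ mask (34 set) -- 75 left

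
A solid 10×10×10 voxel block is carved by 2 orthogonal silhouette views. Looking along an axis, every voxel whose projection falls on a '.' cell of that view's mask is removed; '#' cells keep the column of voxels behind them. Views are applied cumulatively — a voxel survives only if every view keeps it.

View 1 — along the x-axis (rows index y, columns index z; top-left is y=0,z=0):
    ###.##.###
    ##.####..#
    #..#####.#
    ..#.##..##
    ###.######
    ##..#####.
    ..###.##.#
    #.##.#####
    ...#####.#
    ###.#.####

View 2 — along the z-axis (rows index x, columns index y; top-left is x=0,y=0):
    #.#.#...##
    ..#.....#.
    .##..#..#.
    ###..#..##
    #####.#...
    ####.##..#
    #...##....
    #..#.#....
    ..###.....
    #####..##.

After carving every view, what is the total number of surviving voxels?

initial block: 10^3 = 1000
step 1: project along x, AND mask (71/100) → |grid| = 710
step 2: project along z, AND mask (46/100) → |grid| = 326

voxel count = 326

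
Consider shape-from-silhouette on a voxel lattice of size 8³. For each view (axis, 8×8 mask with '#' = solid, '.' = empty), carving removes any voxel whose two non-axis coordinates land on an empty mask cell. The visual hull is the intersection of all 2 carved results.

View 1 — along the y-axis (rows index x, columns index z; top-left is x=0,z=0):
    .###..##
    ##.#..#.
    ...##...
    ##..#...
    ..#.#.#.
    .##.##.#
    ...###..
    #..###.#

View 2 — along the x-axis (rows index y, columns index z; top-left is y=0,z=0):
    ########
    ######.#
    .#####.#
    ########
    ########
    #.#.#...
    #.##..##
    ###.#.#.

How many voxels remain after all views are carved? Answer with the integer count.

start: 8×8×8 = 512 voxels
step 1: project along y, AND mask (30/64) → |grid| = 240
step 2: project along x, AND mask (50/64) → |grid| = 189

189 voxels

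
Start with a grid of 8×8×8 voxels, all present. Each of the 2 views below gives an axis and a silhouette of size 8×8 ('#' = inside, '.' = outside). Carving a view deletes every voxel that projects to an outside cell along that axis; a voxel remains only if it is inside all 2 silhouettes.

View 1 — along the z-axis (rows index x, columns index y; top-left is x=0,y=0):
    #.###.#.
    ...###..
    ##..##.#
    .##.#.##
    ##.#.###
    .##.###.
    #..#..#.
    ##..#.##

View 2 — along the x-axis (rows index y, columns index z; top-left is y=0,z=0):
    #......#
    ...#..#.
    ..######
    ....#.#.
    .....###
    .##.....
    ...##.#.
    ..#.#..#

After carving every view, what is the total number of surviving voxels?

|visual hull| = 102

full grid |V| = 512
  1. axis=2 (XY plane), |mask|=37  ⇒  voxels=296
  2. axis=0 (YZ plane), |mask|=23  ⇒  voxels=102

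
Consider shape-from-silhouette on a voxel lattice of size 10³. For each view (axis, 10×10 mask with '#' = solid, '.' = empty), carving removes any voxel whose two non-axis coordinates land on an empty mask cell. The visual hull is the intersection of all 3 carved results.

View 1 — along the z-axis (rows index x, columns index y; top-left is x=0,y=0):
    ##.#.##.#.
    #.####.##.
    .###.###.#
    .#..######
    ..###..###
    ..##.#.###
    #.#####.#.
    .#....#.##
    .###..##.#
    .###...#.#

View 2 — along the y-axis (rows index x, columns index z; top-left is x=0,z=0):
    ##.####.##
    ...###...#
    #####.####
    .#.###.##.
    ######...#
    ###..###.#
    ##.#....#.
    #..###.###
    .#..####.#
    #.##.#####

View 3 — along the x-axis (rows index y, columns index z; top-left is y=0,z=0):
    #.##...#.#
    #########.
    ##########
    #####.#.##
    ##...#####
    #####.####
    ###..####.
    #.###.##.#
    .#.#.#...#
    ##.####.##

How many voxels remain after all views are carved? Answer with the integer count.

before carving: 1000 voxels (10×10×10)
step 1: project along z, AND mask (61/100) → |grid| = 610
step 2: project along y, AND mask (66/100) → |grid| = 397
step 3: project along x, AND mask (74/100) → |grid| = 302

voxel count = 302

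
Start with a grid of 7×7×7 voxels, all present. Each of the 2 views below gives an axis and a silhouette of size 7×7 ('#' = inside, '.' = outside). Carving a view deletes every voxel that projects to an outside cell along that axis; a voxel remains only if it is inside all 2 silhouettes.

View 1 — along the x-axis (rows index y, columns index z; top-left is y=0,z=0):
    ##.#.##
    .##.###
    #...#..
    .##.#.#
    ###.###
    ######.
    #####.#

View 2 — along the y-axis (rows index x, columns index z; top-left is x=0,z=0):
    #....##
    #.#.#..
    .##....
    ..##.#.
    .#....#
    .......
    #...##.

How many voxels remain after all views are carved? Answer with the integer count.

before carving: 343 voxels (7×7×7)
after view 1 [x-axis, 34 of 49 cells solid] → remaining = 238
after view 2 [y-axis, 16 of 49 cells solid] → remaining = 79

|visual hull| = 79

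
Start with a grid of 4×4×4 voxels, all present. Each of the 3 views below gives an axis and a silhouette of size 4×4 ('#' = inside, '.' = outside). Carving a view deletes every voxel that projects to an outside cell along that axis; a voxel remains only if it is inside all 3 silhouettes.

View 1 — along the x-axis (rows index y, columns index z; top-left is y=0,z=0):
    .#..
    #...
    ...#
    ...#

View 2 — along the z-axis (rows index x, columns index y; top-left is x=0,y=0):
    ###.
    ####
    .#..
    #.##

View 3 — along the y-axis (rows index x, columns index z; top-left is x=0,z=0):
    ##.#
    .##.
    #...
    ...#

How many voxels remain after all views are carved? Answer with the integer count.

voxel count = 7

before carving: 64 voxels (4×4×4)
carve view 1 (along x, YZ-mask fill 4/16): 16 voxels remain
carve view 2 (along z, XY-mask fill 11/16): 11 voxels remain
carve view 3 (along y, XZ-mask fill 7/16): 7 voxels remain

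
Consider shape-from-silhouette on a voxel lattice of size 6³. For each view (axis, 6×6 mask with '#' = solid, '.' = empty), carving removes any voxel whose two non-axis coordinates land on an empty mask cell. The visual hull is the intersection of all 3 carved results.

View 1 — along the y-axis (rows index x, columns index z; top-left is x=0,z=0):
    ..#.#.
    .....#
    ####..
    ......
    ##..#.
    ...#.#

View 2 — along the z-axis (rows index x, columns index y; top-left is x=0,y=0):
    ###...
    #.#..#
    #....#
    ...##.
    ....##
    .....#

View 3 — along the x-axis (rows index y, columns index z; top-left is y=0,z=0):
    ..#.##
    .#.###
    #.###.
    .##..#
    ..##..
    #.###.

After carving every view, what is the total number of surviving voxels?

|visual hull| = 13

full grid |V| = 216
V1 y: intersect with XZ mask (12 set) -- 72 left
V2 z: intersect with XY mask (13 set) -- 25 left
V3 x: intersect with YZ mask (20 set) -- 13 left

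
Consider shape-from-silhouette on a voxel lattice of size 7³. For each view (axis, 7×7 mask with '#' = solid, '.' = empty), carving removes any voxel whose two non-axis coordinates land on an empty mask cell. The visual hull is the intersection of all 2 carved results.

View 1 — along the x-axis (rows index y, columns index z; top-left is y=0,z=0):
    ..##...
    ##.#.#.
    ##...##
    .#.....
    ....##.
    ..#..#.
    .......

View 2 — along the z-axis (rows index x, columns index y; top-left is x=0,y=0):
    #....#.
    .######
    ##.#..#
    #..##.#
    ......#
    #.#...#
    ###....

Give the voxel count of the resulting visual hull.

voxel count = 45

full grid |V| = 343
step 1: project along x, AND mask (15/49) → |grid| = 105
step 2: project along z, AND mask (23/49) → |grid| = 45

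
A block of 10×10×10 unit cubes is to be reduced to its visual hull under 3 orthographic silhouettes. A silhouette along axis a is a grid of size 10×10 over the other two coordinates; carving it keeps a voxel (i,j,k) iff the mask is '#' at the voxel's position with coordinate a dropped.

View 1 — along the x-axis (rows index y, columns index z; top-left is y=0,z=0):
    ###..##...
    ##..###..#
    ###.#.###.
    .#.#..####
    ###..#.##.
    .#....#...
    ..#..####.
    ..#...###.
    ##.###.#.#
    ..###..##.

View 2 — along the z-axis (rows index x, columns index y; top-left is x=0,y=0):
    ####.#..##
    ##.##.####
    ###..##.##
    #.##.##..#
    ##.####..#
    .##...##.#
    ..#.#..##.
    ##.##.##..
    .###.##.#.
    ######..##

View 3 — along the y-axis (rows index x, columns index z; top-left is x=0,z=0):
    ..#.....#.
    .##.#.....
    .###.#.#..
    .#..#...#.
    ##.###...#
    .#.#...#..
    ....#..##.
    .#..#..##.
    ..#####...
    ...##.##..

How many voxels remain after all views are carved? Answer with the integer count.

full grid |V| = 1000
step 1: project along x, AND mask (53/100) → |grid| = 530
step 2: project along z, AND mask (64/100) → |grid| = 344
step 3: project along y, AND mask (38/100) → |grid| = 127

voxel count = 127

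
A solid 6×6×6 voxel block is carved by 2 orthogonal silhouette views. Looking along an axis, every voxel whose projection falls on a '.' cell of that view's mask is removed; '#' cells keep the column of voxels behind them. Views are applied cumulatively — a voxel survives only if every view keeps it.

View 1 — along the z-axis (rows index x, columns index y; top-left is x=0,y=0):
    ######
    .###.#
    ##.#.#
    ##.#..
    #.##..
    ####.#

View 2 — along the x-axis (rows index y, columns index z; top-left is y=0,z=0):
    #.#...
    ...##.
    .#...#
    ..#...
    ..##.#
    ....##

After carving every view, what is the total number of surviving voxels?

before carving: 216 voxels (6×6×6)
  1. axis=2 (XY plane), |mask|=25  ⇒  voxels=150
  2. axis=0 (YZ plane), |mask|=12  ⇒  voxels=45

remaining voxels: 45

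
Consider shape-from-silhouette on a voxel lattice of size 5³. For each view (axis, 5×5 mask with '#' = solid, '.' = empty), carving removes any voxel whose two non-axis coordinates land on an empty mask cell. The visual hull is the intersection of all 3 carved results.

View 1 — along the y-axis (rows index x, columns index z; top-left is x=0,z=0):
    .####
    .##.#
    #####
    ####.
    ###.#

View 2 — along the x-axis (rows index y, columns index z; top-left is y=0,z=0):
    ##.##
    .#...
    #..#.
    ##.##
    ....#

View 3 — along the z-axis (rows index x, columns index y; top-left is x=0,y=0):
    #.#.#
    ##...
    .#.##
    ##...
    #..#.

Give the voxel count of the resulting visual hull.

24 voxels

full grid |V| = 125
V1 y: intersect with XZ mask (20 set) -- 100 left
V2 x: intersect with YZ mask (12 set) -- 45 left
V3 z: intersect with XY mask (12 set) -- 24 left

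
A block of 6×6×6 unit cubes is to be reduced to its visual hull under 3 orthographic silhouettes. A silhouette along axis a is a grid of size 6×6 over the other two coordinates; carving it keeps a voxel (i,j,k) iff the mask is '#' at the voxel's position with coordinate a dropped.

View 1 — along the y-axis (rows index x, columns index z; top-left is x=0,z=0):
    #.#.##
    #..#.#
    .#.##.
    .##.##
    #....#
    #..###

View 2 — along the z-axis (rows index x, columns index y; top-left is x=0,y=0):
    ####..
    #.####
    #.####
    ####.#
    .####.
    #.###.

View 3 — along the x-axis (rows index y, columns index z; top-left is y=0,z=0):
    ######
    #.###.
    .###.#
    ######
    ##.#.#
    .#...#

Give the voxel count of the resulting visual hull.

remaining voxels: 70

initial block: 6^3 = 216
  1. axis=1 (XZ plane), |mask|=20  ⇒  voxels=120
  2. axis=2 (XY plane), |mask|=27  ⇒  voxels=90
  3. axis=0 (YZ plane), |mask|=26  ⇒  voxels=70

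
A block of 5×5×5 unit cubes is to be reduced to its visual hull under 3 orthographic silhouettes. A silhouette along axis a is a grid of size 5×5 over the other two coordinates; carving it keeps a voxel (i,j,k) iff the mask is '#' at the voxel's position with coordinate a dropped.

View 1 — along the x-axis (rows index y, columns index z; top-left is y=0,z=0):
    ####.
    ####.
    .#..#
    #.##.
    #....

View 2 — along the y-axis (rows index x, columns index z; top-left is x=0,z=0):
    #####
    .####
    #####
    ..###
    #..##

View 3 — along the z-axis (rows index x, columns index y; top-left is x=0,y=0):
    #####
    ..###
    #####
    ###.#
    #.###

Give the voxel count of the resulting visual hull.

43 voxels

start: 5×5×5 = 125 voxels
[1] x-view keeps 14 columns → grid now 70
[2] y-view keeps 20 columns → grid now 53
[3] z-view keeps 21 columns → grid now 43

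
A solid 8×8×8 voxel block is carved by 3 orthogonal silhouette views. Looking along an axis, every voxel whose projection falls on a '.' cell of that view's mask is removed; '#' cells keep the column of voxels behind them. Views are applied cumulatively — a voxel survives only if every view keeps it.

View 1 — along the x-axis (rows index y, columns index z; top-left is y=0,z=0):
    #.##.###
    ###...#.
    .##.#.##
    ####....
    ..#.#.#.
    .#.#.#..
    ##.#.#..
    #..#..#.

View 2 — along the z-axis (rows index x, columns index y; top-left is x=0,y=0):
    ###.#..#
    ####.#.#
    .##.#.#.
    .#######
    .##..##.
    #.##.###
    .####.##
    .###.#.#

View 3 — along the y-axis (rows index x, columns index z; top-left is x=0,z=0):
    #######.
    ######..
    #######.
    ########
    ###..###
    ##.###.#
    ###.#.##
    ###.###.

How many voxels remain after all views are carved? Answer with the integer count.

before carving: 512 voxels (8×8×8)
carve view 1 (along x, YZ-mask fill 32/64): 256 voxels remain
carve view 2 (along z, XY-mask fill 43/64): 171 voxels remain
carve view 3 (along y, XZ-mask fill 52/64): 145 voxels remain

|visual hull| = 145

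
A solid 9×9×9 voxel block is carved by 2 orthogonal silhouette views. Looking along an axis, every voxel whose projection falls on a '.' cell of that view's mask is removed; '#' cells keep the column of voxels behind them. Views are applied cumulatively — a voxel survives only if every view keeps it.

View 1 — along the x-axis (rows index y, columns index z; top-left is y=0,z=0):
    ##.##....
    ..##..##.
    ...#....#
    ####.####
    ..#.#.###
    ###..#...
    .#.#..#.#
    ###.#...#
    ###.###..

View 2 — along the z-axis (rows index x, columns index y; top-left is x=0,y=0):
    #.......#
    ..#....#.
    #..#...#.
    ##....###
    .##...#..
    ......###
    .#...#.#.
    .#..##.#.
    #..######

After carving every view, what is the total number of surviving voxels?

start: 9×9×9 = 729 voxels
  1. axis=0 (YZ plane), |mask|=42  ⇒  voxels=378
  2. axis=2 (XY plane), |mask|=32  ⇒  voxels=149

remaining voxels: 149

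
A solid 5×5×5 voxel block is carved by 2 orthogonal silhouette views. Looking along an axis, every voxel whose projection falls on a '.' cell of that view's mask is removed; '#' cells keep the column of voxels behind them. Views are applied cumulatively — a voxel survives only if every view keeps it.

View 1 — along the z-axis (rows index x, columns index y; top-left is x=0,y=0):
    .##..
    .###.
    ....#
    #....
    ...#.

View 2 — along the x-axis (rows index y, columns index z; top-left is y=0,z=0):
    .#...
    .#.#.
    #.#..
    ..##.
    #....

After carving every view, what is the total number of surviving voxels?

voxel count = 14

start: 5×5×5 = 125 voxels
  1. axis=2 (XY plane), |mask|=8  ⇒  voxels=40
  2. axis=0 (YZ plane), |mask|=8  ⇒  voxels=14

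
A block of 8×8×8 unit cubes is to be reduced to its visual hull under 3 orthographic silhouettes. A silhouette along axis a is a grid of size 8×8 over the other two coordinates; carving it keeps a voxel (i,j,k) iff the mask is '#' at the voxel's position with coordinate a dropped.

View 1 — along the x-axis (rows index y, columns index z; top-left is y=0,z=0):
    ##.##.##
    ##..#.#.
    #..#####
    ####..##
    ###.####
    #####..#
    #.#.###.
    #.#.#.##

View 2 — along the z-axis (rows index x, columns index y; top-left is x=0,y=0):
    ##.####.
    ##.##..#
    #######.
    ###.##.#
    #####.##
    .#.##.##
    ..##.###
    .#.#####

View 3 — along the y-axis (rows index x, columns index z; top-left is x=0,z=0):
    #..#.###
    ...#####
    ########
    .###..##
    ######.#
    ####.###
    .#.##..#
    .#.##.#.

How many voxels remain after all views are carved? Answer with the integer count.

180 voxels

initial block: 8^3 = 512
  1. axis=0 (YZ plane), |mask|=45  ⇒  voxels=360
  2. axis=2 (XY plane), |mask|=47  ⇒  voxels=263
  3. axis=1 (XZ plane), |mask|=45  ⇒  voxels=180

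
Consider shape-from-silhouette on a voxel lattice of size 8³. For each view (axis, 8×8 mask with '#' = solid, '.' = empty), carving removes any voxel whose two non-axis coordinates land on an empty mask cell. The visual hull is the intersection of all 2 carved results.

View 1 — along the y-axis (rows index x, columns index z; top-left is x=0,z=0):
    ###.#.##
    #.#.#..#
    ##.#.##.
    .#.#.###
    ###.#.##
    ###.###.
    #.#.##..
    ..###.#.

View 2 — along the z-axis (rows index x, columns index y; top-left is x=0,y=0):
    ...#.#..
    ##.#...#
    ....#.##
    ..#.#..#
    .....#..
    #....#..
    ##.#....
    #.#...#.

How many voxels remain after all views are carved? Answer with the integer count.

remaining voxels: 100

full grid |V| = 512
  1. axis=1 (XZ plane), |mask|=40  ⇒  voxels=320
  2. axis=2 (XY plane), |mask|=21  ⇒  voxels=100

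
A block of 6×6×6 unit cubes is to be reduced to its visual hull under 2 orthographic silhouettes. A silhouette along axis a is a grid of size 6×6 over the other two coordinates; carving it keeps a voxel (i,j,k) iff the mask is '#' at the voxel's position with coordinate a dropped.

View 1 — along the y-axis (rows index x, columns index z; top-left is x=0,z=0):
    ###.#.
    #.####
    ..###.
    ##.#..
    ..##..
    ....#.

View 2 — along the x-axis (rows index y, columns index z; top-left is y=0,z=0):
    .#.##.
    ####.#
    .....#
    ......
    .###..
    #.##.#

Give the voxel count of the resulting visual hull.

full grid |V| = 216
after view 1 [y-axis, 18 of 36 cells solid] → remaining = 108
after view 2 [x-axis, 16 of 36 cells solid] → remaining = 47

47 voxels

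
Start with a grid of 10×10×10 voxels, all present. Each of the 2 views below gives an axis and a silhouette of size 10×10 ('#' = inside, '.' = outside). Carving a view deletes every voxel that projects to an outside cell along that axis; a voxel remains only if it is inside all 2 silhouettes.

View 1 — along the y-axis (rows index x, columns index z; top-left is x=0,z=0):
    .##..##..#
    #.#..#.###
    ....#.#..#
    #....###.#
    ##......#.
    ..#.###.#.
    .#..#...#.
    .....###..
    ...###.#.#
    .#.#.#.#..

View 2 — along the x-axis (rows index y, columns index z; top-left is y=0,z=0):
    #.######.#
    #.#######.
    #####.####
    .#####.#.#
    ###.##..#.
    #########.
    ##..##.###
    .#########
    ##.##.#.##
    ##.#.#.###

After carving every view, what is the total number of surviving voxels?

voxel count = 322

before carving: 1000 voxels (10×10×10)
[1] y-view keeps 42 columns → grid now 420
[2] x-view keeps 77 columns → grid now 322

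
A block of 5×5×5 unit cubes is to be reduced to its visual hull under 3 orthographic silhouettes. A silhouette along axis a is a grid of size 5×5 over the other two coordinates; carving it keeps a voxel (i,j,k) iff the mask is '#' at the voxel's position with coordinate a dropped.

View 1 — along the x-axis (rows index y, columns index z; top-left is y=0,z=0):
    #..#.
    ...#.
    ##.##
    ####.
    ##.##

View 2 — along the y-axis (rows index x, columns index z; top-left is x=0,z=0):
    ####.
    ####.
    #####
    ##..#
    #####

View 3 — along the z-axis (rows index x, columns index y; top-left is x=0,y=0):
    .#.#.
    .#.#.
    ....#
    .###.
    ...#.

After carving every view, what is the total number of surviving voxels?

start: 5×5×5 = 125 voxels
V1 x: intersect with YZ mask (15 set) -- 75 left
V2 y: intersect with XZ mask (21 set) -- 65 left
V3 z: intersect with XY mask (9 set) -- 23 left

remaining voxels: 23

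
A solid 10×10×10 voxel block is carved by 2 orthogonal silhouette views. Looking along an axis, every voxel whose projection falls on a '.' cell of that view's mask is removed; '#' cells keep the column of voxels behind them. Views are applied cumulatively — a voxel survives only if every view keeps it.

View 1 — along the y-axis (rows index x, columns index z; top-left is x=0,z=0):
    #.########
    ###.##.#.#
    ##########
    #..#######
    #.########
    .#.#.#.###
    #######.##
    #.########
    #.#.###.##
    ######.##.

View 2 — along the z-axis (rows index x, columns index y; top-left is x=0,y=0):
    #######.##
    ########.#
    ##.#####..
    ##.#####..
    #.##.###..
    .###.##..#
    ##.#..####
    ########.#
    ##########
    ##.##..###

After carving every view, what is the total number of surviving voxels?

|visual hull| = 630

start: 10×10×10 = 1000 voxels
carve view 1 (along y, XZ-mask fill 82/100): 820 voxels remain
carve view 2 (along z, XY-mask fill 77/100): 630 voxels remain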